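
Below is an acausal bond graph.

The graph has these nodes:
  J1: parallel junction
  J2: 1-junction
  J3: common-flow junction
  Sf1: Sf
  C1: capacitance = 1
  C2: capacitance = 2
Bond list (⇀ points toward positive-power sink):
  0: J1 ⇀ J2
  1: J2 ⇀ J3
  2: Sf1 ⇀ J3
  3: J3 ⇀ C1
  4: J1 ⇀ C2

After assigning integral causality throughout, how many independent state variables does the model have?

β2 stroke at Sf1  (source Sf1 imposes f)
β1 stroke at J3  (1-jn J3 has f-setter on 2)
β3 stroke at J3  (common-f at J3 fixed by 2)
β0 stroke at J2  (J2: bond 1 brought flow, rest push out)
β4 stroke at J1  (J1: last free bond brings effort in)

2  (C1, C2 all integral)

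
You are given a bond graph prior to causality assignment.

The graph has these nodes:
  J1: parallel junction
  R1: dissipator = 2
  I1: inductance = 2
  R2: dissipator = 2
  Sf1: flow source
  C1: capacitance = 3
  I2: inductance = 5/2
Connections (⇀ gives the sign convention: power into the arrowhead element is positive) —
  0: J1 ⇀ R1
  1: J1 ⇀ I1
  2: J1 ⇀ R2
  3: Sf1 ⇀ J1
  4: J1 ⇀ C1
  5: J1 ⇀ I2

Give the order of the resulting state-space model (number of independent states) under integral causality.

3  (C1, I1, I2 all integral)

β3 stroke at Sf1  (Sf1 fixes flow; stroke at Sf1)
β1 stroke at I1  (prefer integral on I1)
β4 stroke at J1  (C1 outputs effort q/C1)
β0 stroke at R1  (J1: bond 4 brought effort, rest push out)
β2 stroke at R2  (J1 effort already set via bond 4)
β5 stroke at I2  (0-jn J1 has e-setter on 4)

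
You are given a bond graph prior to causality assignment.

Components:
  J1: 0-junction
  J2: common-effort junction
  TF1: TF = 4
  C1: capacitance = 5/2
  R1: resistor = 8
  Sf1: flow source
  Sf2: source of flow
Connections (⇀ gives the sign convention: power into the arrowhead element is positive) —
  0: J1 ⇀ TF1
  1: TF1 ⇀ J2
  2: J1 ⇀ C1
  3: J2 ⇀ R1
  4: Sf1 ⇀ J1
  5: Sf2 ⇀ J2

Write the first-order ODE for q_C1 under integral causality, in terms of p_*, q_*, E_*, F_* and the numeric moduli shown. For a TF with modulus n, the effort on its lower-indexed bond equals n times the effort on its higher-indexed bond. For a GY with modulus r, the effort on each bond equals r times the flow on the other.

dq_C1/dt = F_Sf1 + F_Sf2/4 - q_C1/320

β4 →Sf1  (Sf1: flow source, stroke at near end)
β5 →Sf2  (Sf2 fixes flow; stroke at Sf2)
β2 →J1  (C1: C, integral causality)
β0 →TF1  (J1: bond 2 brought effort, rest push out)
β1 →J2  (through TF1, causality passes straight; one stroke at TF1)
β3 →R1  (0-jn J2 has e-setter on 1)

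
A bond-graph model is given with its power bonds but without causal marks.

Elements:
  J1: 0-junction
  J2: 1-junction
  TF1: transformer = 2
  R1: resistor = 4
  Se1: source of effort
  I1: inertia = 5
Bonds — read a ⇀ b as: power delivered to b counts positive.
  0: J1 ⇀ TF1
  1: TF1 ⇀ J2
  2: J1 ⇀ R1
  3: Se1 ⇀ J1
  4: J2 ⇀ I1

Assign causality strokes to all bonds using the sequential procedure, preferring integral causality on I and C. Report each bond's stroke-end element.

b0 →TF1
b1 →J2
b2 →R1
b3 →J1
b4 →I1

bond 3 stroke at J1  (source Se1 imposes e)
bond 0 stroke at TF1  (common-e at J1 fixed by 3)
bond 2 stroke at R1  (J1 effort already set via bond 3)
bond 1 stroke at J2  (through TF1, causality passes straight; one stroke at TF1)
bond 4 stroke at I1  (J2: last free bond brings flow in)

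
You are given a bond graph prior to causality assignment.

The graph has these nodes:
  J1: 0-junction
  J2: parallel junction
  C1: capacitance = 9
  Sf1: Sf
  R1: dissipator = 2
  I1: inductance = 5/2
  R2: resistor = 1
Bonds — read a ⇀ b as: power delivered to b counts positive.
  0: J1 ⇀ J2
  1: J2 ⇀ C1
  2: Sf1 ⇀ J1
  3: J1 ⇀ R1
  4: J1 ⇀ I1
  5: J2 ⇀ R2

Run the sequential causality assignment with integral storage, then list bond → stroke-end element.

bond 2 stroke at Sf1  (Sf1 (Sf) sets flow on bond)
bond 1 stroke at J2  (C1 outputs effort q/C1)
bond 0 stroke at J1  (0-jn J2 has e-setter on 1)
bond 5 stroke at R2  (common-e at J2 fixed by 1)
bond 3 stroke at R1  (J1 effort already set via bond 0)
bond 4 stroke at I1  (0-jn J1 has e-setter on 0)

#0 →J1
#1 →J2
#2 →Sf1
#3 →R1
#4 →I1
#5 →R2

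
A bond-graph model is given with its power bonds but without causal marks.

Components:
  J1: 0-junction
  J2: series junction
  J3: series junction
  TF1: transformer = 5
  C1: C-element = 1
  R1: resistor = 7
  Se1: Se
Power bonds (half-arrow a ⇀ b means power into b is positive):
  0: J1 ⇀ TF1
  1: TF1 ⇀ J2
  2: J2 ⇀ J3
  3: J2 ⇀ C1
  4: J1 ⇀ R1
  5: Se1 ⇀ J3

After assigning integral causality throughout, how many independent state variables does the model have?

1  (C1 all integral)

bond 5 |J3  (Se1 fixes effort; stroke away)
bond 2 |J2  (closing 1-jn rule on J3)
bond 3 |J2  (C1 integral (e out))
bond 1 |TF1  (closing 1-jn rule on J2)
bond 0 |J1  (through TF1, causality passes straight; one stroke at TF1)
bond 4 |R1  (J1: bond 0 brought effort, rest push out)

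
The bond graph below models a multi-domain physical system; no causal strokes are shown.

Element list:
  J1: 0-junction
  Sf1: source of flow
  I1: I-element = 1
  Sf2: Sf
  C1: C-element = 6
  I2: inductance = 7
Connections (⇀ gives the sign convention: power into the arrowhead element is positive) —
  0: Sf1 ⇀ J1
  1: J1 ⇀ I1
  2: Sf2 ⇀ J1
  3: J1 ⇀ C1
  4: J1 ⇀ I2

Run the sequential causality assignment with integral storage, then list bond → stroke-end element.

bond 0 stroke→Sf1
bond 1 stroke→I1
bond 2 stroke→Sf2
bond 3 stroke→J1
bond 4 stroke→I2

bond 0 |Sf1  (Sf1 (Sf) sets flow on bond)
bond 2 |Sf2  (source Sf2 imposes f)
bond 1 |I1  (I1 integral (f out))
bond 3 |J1  (C1 outputs effort q/C1)
bond 4 |I2  (J1 effort already set via bond 3)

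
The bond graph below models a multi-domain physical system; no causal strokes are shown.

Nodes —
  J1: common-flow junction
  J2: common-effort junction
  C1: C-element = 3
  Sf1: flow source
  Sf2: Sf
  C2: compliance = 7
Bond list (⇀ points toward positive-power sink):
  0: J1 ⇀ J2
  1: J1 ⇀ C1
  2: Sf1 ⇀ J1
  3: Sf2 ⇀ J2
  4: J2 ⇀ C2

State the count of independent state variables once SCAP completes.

bond 2 |Sf1  (Sf1 (Sf) sets flow on bond)
bond 3 |Sf2  (Sf2 fixes flow; stroke at Sf2)
bond 0 |J1  (common-f at J1 fixed by 2)
bond 1 |J1  (1-jn J1 has f-setter on 2)
bond 4 |J2  (J2 needs exactly one e-in)

2  (C1, C2 all integral)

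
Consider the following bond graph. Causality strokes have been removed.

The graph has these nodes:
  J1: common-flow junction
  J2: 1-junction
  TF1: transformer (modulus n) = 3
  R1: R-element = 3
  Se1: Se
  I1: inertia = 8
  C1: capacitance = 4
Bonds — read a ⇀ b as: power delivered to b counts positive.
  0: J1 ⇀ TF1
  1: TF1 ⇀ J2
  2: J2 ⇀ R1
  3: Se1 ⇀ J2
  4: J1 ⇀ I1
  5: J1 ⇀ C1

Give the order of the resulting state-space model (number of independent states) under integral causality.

bond 3 |J2  (Se1 (Se) sets effort on bond)
bond 4 |I1  (I1: I, integral causality)
bond 0 |J1  (J1 flow already set via bond 4)
bond 5 |J1  (common-f at J1 fixed by 4)
bond 1 |TF1  (TF1 one-in-one-out from 0)
bond 2 |J2  (1-jn J2 has f-setter on 1)

2  (C1, I1 all integral)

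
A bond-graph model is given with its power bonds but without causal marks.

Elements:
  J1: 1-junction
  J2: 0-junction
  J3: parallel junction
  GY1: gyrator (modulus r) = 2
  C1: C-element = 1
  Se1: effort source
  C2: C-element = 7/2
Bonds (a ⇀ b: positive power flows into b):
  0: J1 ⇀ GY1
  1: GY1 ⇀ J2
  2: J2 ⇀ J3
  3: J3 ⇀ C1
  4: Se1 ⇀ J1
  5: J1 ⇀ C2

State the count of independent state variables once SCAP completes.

β4 stroke→J1  (Se1 fixes effort; stroke away)
β3 stroke→J3  (C1 integral (e out))
β2 stroke→J2  (J3: bond 3 brought effort, rest push out)
β1 stroke→GY1  (J2 effort already set via bond 2)
β0 stroke→GY1  (GY GY1: same side as bond 1)
β5 stroke→J1  (1-jn J1 has f-setter on 0)

2  (C1, C2 all integral)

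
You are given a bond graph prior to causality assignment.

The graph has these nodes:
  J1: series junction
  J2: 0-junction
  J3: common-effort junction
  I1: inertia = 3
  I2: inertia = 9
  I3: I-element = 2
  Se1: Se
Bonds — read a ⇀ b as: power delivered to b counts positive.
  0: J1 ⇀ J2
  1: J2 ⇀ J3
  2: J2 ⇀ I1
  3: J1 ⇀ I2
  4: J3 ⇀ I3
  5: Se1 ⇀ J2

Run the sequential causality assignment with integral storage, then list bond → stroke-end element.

β0 |J1
β1 |J3
β2 |I1
β3 |I2
β4 |I3
β5 |J2

bond 5 stroke at J2  (Se1 fixes effort; stroke away)
bond 0 stroke at J1  (0-jn J2 has e-setter on 5)
bond 1 stroke at J3  (0-jn J2 has e-setter on 5)
bond 2 stroke at I1  (common-e at J2 fixed by 5)
bond 4 stroke at I3  (J3: bond 1 brought effort, rest push out)
bond 3 stroke at I2  (closing 1-jn rule on J1)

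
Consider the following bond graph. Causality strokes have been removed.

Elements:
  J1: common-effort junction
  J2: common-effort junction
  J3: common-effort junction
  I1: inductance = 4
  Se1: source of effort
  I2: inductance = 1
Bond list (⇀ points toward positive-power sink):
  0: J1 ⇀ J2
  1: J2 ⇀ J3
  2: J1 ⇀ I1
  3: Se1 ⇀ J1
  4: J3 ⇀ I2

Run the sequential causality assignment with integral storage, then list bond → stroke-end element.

β3 |J1  (source Se1 imposes e)
β0 |J2  (common-e at J1 fixed by 3)
β2 |I1  (J1 effort already set via bond 3)
β1 |J3  (J2 effort already set via bond 0)
β4 |I2  (common-e at J3 fixed by 1)

#0 stroke→J2
#1 stroke→J3
#2 stroke→I1
#3 stroke→J1
#4 stroke→I2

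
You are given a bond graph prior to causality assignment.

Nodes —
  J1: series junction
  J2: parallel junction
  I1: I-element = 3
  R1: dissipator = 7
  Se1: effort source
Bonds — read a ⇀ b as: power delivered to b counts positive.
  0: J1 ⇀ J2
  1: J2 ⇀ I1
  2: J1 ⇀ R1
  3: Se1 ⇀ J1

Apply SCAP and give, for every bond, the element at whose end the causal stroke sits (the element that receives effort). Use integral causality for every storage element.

#3 stroke→J1  (Se1: effort source, stroke at far end)
#1 stroke→I1  (prefer integral on I1)
#0 stroke→J2  (J2 needs exactly one e-in)
#2 stroke→J1  (J1 flow already set via bond 0)

b0 |J2
b1 |I1
b2 |J1
b3 |J1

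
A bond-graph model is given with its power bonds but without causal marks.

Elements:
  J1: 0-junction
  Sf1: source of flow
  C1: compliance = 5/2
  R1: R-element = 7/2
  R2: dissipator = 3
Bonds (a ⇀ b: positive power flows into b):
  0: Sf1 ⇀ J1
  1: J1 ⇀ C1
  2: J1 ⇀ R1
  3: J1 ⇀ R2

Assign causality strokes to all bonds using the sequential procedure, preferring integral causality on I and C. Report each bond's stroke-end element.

β0 |Sf1
β1 |J1
β2 |R1
β3 |R2

β0 →Sf1  (source Sf1 imposes f)
β1 →J1  (C1 outputs effort q/C1)
β2 →R1  (J1: bond 1 brought effort, rest push out)
β3 →R2  (0-jn J1 has e-setter on 1)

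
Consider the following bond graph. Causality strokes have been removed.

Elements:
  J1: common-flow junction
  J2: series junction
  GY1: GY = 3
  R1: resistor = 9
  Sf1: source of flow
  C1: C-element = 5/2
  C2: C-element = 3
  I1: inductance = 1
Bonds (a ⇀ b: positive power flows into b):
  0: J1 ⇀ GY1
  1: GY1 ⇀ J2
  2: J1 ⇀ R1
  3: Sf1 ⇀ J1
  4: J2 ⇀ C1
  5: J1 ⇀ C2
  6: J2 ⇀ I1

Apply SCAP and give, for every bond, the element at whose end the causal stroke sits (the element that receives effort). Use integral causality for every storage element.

bond 3 |Sf1  (Sf1 fixes flow; stroke at Sf1)
bond 0 |J1  (J1 flow already set via bond 3)
bond 2 |J1  (1-jn J1 has f-setter on 3)
bond 5 |J1  (J1: bond 3 brought flow, rest push out)
bond 1 |J2  (GY GY1: same side as bond 0)
bond 4 |J2  (C1: C, integral causality)
bond 6 |I1  (J2: last free bond brings flow in)

β0 stroke at J1
β1 stroke at J2
β2 stroke at J1
β3 stroke at Sf1
β4 stroke at J2
β5 stroke at J1
β6 stroke at I1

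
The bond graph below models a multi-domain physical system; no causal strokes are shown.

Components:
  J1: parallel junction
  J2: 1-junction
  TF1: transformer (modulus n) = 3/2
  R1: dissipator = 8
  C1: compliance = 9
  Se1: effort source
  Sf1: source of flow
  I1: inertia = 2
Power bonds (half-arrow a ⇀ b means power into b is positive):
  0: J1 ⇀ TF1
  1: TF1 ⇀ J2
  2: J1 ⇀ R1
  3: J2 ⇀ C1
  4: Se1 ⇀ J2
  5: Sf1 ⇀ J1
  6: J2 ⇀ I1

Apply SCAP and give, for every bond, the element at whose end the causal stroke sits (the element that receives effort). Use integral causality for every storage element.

bond 4 stroke at J2  (Se1 fixes effort; stroke away)
bond 5 stroke at Sf1  (Sf1 (Sf) sets flow on bond)
bond 3 stroke at J2  (C1 outputs effort q/C1)
bond 6 stroke at I1  (prefer integral on I1)
bond 1 stroke at J2  (common-f at J2 fixed by 6)
bond 0 stroke at TF1  (TF TF1: opposite of bond 1)
bond 2 stroke at J1  (J1: last free bond brings effort in)

bond 0 stroke at TF1
bond 1 stroke at J2
bond 2 stroke at J1
bond 3 stroke at J2
bond 4 stroke at J2
bond 5 stroke at Sf1
bond 6 stroke at I1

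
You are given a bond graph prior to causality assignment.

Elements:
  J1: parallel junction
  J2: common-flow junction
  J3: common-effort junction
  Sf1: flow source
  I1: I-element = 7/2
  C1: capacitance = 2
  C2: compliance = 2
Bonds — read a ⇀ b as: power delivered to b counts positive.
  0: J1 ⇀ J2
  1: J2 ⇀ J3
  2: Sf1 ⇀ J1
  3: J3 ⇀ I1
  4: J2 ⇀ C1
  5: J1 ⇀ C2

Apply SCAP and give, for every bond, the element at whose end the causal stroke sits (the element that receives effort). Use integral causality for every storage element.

#2 |Sf1  (Sf1 (Sf) sets flow on bond)
#3 |I1  (I1: I, integral causality)
#1 |J3  (J3: last free bond brings effort in)
#0 |J2  (J2: bond 1 brought flow, rest push out)
#4 |J2  (J2 flow already set via bond 1)
#5 |J1  (J1 needs exactly one e-in)

bond 0 →J2
bond 1 →J3
bond 2 →Sf1
bond 3 →I1
bond 4 →J2
bond 5 →J1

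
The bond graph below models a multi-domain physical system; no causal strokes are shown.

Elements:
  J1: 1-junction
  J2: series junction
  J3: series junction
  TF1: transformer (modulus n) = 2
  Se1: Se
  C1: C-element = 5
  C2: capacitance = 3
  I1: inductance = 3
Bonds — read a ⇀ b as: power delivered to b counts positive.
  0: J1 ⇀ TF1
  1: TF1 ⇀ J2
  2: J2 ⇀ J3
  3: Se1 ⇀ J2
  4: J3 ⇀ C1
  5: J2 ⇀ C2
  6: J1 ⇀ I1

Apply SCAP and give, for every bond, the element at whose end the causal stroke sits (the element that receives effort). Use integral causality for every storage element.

β0 stroke→J1
β1 stroke→TF1
β2 stroke→J2
β3 stroke→J2
β4 stroke→J3
β5 stroke→J2
β6 stroke→I1

b3 →J2  (source Se1 imposes e)
b4 →J3  (C1 outputs effort q/C1)
b2 →J2  (J3 needs exactly one f-in)
b5 →J2  (C2 integral (e out))
b1 →TF1  (only one flow-in slot at J2)
b0 →J1  (TF1: transformer flips bond 1)
b6 →I1  (J1 needs exactly one f-in)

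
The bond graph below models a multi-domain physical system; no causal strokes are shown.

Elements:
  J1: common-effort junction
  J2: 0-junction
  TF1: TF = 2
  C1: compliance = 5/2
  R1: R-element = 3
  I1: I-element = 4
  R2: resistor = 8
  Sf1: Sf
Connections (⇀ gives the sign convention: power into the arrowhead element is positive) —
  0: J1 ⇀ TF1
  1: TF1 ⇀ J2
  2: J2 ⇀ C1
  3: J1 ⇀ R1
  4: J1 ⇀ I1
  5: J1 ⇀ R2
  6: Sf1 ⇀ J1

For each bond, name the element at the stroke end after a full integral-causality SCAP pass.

#6 stroke at Sf1  (source Sf1 imposes f)
#2 stroke at J2  (prefer integral on C1)
#1 stroke at TF1  (J2: bond 2 brought effort, rest push out)
#0 stroke at J1  (TF1 one-in-one-out from 1)
#3 stroke at R1  (J1 effort already set via bond 0)
#4 stroke at I1  (J1 effort already set via bond 0)
#5 stroke at R2  (common-e at J1 fixed by 0)

#0 |J1
#1 |TF1
#2 |J2
#3 |R1
#4 |I1
#5 |R2
#6 |Sf1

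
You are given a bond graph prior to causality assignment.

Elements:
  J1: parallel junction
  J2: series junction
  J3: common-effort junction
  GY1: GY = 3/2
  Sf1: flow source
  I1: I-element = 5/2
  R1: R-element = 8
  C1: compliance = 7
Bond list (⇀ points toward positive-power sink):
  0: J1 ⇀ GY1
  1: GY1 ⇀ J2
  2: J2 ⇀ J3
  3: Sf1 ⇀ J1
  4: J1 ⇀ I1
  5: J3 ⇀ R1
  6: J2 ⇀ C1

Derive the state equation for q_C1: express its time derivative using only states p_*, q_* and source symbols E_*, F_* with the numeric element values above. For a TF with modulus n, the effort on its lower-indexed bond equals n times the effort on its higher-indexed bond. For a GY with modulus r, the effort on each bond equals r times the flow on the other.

dq_C1/dt = 3*F_Sf1/16 - 3*p_I1/40 - q_C1/56

#3 |Sf1  (source Sf1 imposes f)
#4 |I1  (I1 outputs flow p/I1)
#0 |J1  (J1: last free bond brings effort in)
#1 |J2  (GY1 both-in/both-out from 0)
#6 |J2  (C1: C, integral causality)
#2 |J3  (only one flow-in slot at J2)
#5 |R1  (J3 effort already set via bond 2)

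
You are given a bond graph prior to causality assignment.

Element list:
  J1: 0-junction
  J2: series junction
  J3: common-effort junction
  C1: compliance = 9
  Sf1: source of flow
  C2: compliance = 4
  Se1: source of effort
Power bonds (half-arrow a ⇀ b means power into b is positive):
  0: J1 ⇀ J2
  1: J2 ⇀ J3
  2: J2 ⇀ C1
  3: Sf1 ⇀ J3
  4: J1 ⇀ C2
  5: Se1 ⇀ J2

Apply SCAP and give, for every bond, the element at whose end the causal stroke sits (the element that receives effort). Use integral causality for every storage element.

β0 |J2
β1 |J3
β2 |J2
β3 |Sf1
β4 |J1
β5 |J2

bond 3 stroke at Sf1  (Sf1: flow source, stroke at near end)
bond 5 stroke at J2  (source Se1 imposes e)
bond 1 stroke at J3  (closing 0-jn rule on J3)
bond 0 stroke at J2  (1-jn J2 has f-setter on 1)
bond 2 stroke at J2  (common-f at J2 fixed by 1)
bond 4 stroke at J1  (J1 needs exactly one e-in)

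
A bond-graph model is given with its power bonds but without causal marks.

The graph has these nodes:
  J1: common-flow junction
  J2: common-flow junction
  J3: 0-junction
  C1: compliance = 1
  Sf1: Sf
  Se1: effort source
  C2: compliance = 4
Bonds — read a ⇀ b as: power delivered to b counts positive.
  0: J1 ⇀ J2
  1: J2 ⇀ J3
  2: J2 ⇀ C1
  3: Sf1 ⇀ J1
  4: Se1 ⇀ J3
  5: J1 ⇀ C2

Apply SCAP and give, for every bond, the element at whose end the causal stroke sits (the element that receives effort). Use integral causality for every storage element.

β0 stroke→J1
β1 stroke→J2
β2 stroke→J2
β3 stroke→Sf1
β4 stroke→J3
β5 stroke→J1

β3 |Sf1  (Sf1 fixes flow; stroke at Sf1)
β4 |J3  (source Se1 imposes e)
β0 |J1  (common-f at J1 fixed by 3)
β5 |J1  (J1: bond 3 brought flow, rest push out)
β1 |J2  (J2 flow already set via bond 0)
β2 |J2  (common-f at J2 fixed by 0)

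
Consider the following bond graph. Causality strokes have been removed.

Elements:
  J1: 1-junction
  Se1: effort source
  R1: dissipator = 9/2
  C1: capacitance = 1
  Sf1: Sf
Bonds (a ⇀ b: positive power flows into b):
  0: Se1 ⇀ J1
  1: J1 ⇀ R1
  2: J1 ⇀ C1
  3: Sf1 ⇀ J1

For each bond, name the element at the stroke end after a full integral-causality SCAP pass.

#0 stroke at J1  (Se1 fixes effort; stroke away)
#3 stroke at Sf1  (Sf1 (Sf) sets flow on bond)
#1 stroke at J1  (J1 flow already set via bond 3)
#2 stroke at J1  (common-f at J1 fixed by 3)

β0 →J1
β1 →J1
β2 →J1
β3 →Sf1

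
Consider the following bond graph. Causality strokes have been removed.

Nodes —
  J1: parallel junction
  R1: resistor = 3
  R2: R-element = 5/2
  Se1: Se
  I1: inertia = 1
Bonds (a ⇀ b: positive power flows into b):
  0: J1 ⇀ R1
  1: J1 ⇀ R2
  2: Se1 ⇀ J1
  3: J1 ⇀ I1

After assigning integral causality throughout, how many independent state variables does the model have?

#2 →J1  (Se1: effort source, stroke at far end)
#0 →R1  (common-e at J1 fixed by 2)
#1 →R2  (common-e at J1 fixed by 2)
#3 →I1  (J1: bond 2 brought effort, rest push out)

1  (I1 all integral)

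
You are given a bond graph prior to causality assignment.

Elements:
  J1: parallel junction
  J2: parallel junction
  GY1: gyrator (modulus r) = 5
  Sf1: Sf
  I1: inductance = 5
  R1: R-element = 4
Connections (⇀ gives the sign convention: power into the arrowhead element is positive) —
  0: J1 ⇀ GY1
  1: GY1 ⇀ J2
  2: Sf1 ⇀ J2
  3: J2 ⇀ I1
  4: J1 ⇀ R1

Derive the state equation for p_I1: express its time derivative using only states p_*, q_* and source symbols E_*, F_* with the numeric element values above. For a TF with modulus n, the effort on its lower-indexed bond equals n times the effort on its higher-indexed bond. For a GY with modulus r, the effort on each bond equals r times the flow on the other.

bond 2 stroke→Sf1  (source Sf1 imposes f)
bond 3 stroke→I1  (I1 integral (f out))
bond 1 stroke→J2  (closing 0-jn rule on J2)
bond 0 stroke→J1  (GY1 both-in/both-out from 1)
bond 4 stroke→R1  (0-jn J1 has e-setter on 0)

dp_I1/dt = 25*F_Sf1/4 - 5*p_I1/4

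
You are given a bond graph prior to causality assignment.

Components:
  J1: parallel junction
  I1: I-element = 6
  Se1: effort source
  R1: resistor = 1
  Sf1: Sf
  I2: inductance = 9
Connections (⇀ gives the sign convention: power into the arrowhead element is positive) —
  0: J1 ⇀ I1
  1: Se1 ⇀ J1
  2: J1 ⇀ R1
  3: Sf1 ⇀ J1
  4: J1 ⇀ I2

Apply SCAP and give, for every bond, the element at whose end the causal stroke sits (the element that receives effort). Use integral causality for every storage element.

#0 |I1
#1 |J1
#2 |R1
#3 |Sf1
#4 |I2

β1 stroke→J1  (Se1 fixes effort; stroke away)
β3 stroke→Sf1  (Sf1 fixes flow; stroke at Sf1)
β0 stroke→I1  (0-jn J1 has e-setter on 1)
β2 stroke→R1  (J1: bond 1 brought effort, rest push out)
β4 stroke→I2  (common-e at J1 fixed by 1)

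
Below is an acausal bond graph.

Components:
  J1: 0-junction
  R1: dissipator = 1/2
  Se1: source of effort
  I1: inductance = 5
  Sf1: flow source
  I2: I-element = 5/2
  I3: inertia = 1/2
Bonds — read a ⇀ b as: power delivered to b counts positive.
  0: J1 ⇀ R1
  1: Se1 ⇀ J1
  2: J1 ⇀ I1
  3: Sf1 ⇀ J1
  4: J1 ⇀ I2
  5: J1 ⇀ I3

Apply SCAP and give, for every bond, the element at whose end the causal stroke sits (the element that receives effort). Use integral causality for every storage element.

b0 |R1
b1 |J1
b2 |I1
b3 |Sf1
b4 |I2
b5 |I3

bond 1 |J1  (Se1 fixes effort; stroke away)
bond 3 |Sf1  (Sf1 fixes flow; stroke at Sf1)
bond 0 |R1  (0-jn J1 has e-setter on 1)
bond 2 |I1  (J1 effort already set via bond 1)
bond 4 |I2  (J1 effort already set via bond 1)
bond 5 |I3  (common-e at J1 fixed by 1)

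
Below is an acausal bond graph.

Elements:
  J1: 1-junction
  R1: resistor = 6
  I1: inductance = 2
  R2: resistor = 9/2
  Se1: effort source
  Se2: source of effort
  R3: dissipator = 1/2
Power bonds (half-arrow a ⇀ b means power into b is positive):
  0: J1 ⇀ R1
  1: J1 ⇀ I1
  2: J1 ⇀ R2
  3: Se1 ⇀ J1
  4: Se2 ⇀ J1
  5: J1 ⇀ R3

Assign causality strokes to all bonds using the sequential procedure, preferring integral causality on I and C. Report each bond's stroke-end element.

bond 0 |J1
bond 1 |I1
bond 2 |J1
bond 3 |J1
bond 4 |J1
bond 5 |J1

#3 |J1  (source Se1 imposes e)
#4 |J1  (Se2 fixes effort; stroke away)
#1 |I1  (prefer integral on I1)
#0 |J1  (J1 flow already set via bond 1)
#2 |J1  (J1 flow already set via bond 1)
#5 |J1  (J1: bond 1 brought flow, rest push out)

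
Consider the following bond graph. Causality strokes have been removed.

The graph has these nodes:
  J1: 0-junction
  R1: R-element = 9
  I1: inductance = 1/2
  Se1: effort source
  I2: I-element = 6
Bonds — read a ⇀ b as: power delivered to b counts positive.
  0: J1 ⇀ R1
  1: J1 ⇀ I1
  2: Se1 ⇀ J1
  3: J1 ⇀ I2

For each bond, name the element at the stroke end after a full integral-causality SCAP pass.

bond 2 stroke at J1  (source Se1 imposes e)
bond 0 stroke at R1  (common-e at J1 fixed by 2)
bond 1 stroke at I1  (0-jn J1 has e-setter on 2)
bond 3 stroke at I2  (J1 effort already set via bond 2)

#0 →R1
#1 →I1
#2 →J1
#3 →I2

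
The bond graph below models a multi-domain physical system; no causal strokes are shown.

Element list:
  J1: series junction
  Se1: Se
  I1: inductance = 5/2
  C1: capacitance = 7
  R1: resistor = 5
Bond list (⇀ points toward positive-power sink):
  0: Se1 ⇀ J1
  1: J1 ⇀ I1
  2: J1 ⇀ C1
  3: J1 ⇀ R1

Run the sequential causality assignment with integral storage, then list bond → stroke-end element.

#0 stroke→J1  (Se1 (Se) sets effort on bond)
#1 stroke→I1  (I1: I, integral causality)
#2 stroke→J1  (J1: bond 1 brought flow, rest push out)
#3 stroke→J1  (1-jn J1 has f-setter on 1)

β0 →J1
β1 →I1
β2 →J1
β3 →J1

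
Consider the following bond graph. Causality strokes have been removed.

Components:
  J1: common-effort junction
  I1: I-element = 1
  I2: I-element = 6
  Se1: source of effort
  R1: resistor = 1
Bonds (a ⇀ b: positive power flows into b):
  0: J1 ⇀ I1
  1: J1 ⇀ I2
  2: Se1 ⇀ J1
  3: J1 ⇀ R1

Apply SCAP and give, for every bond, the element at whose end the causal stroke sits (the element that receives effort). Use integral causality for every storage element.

b2 |J1  (Se1 (Se) sets effort on bond)
b0 |I1  (0-jn J1 has e-setter on 2)
b1 |I2  (0-jn J1 has e-setter on 2)
b3 |R1  (J1 effort already set via bond 2)

b0 →I1
b1 →I2
b2 →J1
b3 →R1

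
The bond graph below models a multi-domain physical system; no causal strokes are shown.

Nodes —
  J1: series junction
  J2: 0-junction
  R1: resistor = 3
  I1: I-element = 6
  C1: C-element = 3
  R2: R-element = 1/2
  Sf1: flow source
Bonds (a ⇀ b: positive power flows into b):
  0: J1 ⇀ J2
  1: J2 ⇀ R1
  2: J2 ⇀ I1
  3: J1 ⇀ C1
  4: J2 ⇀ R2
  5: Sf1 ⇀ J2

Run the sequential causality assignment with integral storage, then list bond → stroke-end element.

β0 →J2
β1 →R1
β2 →I1
β3 →J1
β4 →R2
β5 →Sf1

b5 stroke at Sf1  (Sf1: flow source, stroke at near end)
b2 stroke at I1  (I1 integral (f out))
b3 stroke at J1  (prefer integral on C1)
b0 stroke at J2  (J1 needs exactly one f-in)
b1 stroke at R1  (J2: bond 0 brought effort, rest push out)
b4 stroke at R2  (common-e at J2 fixed by 0)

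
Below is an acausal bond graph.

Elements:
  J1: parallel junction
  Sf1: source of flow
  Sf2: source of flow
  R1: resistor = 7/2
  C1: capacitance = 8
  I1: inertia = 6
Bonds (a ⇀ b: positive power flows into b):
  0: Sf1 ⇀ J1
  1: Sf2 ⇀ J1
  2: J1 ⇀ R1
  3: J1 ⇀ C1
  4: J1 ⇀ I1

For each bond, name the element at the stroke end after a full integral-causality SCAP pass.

bond 0 stroke at Sf1
bond 1 stroke at Sf2
bond 2 stroke at R1
bond 3 stroke at J1
bond 4 stroke at I1

b0 →Sf1  (Sf1 fixes flow; stroke at Sf1)
b1 →Sf2  (Sf2 fixes flow; stroke at Sf2)
b3 →J1  (C1 integral (e out))
b2 →R1  (0-jn J1 has e-setter on 3)
b4 →I1  (J1: bond 3 brought effort, rest push out)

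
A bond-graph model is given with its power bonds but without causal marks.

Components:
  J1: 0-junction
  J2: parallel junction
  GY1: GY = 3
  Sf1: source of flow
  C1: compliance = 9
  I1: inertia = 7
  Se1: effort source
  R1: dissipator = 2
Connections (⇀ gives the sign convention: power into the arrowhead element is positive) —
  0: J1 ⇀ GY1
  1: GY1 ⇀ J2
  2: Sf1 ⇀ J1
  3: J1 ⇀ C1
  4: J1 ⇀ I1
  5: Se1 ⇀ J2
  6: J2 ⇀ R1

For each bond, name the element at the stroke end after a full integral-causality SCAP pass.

#0 →GY1
#1 →GY1
#2 →Sf1
#3 →J1
#4 →I1
#5 →J2
#6 →R1

β2 stroke at Sf1  (Sf1 fixes flow; stroke at Sf1)
β5 stroke at J2  (Se1 fixes effort; stroke away)
β1 stroke at GY1  (J2: bond 5 brought effort, rest push out)
β6 stroke at R1  (J2: bond 5 brought effort, rest push out)
β0 stroke at GY1  (through GY1, causality inverts; strokes same side of GY1)
β3 stroke at J1  (C1: C, integral causality)
β4 stroke at I1  (common-e at J1 fixed by 3)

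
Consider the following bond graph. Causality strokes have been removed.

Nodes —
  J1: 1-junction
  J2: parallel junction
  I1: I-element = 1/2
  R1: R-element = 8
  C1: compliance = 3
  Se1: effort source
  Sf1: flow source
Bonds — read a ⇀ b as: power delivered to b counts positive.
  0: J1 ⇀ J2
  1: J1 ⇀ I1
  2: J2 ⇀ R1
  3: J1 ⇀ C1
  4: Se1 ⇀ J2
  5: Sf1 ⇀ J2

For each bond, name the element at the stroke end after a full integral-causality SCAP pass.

#0 |J1
#1 |I1
#2 |R1
#3 |J1
#4 |J2
#5 |Sf1

#4 |J2  (Se1: effort source, stroke at far end)
#5 |Sf1  (source Sf1 imposes f)
#0 |J1  (J2: bond 4 brought effort, rest push out)
#2 |R1  (common-e at J2 fixed by 4)
#1 |I1  (I1 integral (f out))
#3 |J1  (J1: bond 1 brought flow, rest push out)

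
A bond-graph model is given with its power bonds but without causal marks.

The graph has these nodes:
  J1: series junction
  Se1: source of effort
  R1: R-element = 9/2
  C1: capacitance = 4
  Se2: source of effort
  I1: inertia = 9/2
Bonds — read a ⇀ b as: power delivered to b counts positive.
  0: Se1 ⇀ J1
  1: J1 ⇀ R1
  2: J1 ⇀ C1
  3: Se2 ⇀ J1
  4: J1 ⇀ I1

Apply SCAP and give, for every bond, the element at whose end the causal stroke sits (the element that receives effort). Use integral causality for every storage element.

β0 →J1
β1 →J1
β2 →J1
β3 →J1
β4 →I1

#0 |J1  (Se1 (Se) sets effort on bond)
#3 |J1  (Se2 fixes effort; stroke away)
#2 |J1  (C1: C, integral causality)
#4 |I1  (I1 outputs flow p/I1)
#1 |J1  (common-f at J1 fixed by 4)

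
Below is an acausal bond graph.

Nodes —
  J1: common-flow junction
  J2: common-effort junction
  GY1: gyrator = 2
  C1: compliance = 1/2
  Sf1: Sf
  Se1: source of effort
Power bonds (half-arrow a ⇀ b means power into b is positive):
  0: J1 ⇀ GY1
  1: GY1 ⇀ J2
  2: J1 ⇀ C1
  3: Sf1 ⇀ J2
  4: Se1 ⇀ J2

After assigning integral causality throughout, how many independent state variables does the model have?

b3 →Sf1  (Sf1 (Sf) sets flow on bond)
b4 →J2  (source Se1 imposes e)
b1 →GY1  (J2 effort already set via bond 4)
b0 →GY1  (GY1 both-in/both-out from 1)
b2 →J1  (1-jn J1 has f-setter on 0)

1  (C1 all integral)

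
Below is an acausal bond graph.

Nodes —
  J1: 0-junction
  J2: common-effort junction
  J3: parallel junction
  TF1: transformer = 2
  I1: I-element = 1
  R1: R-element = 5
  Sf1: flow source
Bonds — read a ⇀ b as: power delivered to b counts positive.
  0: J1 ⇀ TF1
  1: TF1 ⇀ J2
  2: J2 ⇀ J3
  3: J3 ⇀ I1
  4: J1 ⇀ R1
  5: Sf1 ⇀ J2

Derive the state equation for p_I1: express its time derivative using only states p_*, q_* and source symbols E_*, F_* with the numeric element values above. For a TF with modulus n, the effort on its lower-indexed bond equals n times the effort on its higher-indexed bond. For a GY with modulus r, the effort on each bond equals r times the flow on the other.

bond 5 →Sf1  (Sf1 (Sf) sets flow on bond)
bond 3 →I1  (I1 integral (f out))
bond 2 →J3  (J3: last free bond brings effort in)
bond 1 →J2  (only one effort-in slot at J2)
bond 0 →TF1  (TF TF1: opposite of bond 1)
bond 4 →J1  (only one effort-in slot at J1)

dp_I1/dt = 5*F_Sf1/4 - 5*p_I1/4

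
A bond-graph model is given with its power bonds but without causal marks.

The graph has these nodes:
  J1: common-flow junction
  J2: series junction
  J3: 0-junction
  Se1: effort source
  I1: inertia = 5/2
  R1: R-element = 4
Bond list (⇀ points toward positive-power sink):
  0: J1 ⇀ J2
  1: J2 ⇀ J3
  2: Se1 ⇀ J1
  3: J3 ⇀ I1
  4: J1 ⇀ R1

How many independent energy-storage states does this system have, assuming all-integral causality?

bond 2 stroke→J1  (Se1 fixes effort; stroke away)
bond 3 stroke→I1  (prefer integral on I1)
bond 1 stroke→J3  (only one effort-in slot at J3)
bond 0 stroke→J2  (J2 flow already set via bond 1)
bond 4 stroke→J1  (J1: bond 0 brought flow, rest push out)

1  (I1 all integral)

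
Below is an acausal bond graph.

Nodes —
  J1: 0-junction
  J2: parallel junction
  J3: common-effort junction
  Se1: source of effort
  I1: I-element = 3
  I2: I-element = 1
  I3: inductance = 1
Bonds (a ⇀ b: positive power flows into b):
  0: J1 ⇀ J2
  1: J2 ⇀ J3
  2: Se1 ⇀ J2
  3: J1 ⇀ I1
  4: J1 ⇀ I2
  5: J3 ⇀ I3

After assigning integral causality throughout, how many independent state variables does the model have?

#2 →J2  (Se1 (Se) sets effort on bond)
#0 →J1  (common-e at J2 fixed by 2)
#1 →J3  (J2: bond 2 brought effort, rest push out)
#5 →I3  (common-e at J3 fixed by 1)
#3 →I1  (common-e at J1 fixed by 0)
#4 →I2  (common-e at J1 fixed by 0)

3  (I1, I2, I3 all integral)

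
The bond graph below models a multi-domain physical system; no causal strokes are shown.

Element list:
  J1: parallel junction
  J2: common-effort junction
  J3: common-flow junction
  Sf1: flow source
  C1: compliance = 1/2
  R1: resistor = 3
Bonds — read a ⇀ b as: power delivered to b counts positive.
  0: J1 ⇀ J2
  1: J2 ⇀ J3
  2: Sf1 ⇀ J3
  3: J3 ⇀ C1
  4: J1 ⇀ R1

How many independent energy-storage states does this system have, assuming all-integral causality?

1  (C1 all integral)

bond 2 stroke→Sf1  (Sf1 (Sf) sets flow on bond)
bond 1 stroke→J3  (1-jn J3 has f-setter on 2)
bond 3 stroke→J3  (common-f at J3 fixed by 2)
bond 0 stroke→J2  (closing 0-jn rule on J2)
bond 4 stroke→J1  (closing 0-jn rule on J1)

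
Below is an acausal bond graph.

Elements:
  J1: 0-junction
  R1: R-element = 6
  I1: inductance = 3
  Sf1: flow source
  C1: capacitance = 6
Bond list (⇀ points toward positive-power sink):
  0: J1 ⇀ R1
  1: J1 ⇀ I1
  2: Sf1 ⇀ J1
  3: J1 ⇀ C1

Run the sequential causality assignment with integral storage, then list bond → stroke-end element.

#0 |R1
#1 |I1
#2 |Sf1
#3 |J1

b2 |Sf1  (Sf1 (Sf) sets flow on bond)
b1 |I1  (prefer integral on I1)
b3 |J1  (prefer integral on C1)
b0 |R1  (J1 effort already set via bond 3)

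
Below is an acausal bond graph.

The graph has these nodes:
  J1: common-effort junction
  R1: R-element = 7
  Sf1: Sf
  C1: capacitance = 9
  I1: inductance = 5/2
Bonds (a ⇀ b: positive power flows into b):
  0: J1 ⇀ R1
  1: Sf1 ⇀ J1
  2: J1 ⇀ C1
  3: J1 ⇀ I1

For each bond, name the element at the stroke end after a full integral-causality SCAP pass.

β0 stroke at R1
β1 stroke at Sf1
β2 stroke at J1
β3 stroke at I1

#1 stroke at Sf1  (Sf1 (Sf) sets flow on bond)
#2 stroke at J1  (C1 outputs effort q/C1)
#0 stroke at R1  (0-jn J1 has e-setter on 2)
#3 stroke at I1  (common-e at J1 fixed by 2)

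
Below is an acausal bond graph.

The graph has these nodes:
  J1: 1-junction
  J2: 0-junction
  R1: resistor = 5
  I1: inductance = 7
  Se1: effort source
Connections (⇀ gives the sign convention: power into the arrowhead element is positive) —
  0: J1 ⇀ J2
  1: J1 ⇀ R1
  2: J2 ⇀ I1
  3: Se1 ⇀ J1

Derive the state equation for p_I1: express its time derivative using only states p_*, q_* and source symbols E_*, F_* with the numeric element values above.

dp_I1/dt = E_Se1 - 5*p_I1/7

#3 →J1  (Se1 (Se) sets effort on bond)
#2 →I1  (I1 integral (f out))
#0 →J2  (closing 0-jn rule on J2)
#1 →J1  (J1: bond 0 brought flow, rest push out)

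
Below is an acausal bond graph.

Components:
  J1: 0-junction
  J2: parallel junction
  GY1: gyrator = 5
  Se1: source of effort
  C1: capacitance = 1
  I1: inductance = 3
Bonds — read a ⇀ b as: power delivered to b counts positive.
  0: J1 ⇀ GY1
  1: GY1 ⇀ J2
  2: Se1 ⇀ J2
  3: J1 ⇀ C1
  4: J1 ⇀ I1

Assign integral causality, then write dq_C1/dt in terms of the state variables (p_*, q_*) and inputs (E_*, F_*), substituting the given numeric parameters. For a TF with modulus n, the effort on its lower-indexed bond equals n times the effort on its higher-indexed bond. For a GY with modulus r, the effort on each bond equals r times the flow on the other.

dq_C1/dt = -E_Se1/5 - p_I1/3

bond 2 stroke at J2  (Se1: effort source, stroke at far end)
bond 1 stroke at GY1  (common-e at J2 fixed by 2)
bond 0 stroke at GY1  (GY1 both-in/both-out from 1)
bond 3 stroke at J1  (prefer integral on C1)
bond 4 stroke at I1  (J1: bond 3 brought effort, rest push out)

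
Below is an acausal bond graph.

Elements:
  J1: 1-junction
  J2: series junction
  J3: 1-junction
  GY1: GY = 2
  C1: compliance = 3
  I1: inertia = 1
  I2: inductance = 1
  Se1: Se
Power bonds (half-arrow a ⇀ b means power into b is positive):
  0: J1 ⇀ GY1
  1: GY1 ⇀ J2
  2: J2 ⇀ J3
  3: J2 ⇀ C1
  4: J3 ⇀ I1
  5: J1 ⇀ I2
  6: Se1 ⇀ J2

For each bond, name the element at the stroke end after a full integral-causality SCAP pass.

#0 stroke→J1
#1 stroke→J2
#2 stroke→J3
#3 stroke→J2
#4 stroke→I1
#5 stroke→I2
#6 stroke→J2

b6 →J2  (Se1 fixes effort; stroke away)
b3 →J2  (C1 outputs effort q/C1)
b4 →I1  (prefer integral on I1)
b2 →J3  (J3: bond 4 brought flow, rest push out)
b1 →J2  (common-f at J2 fixed by 2)
b0 →J1  (GY1 both-in/both-out from 1)
b5 →I2  (J1 needs exactly one f-in)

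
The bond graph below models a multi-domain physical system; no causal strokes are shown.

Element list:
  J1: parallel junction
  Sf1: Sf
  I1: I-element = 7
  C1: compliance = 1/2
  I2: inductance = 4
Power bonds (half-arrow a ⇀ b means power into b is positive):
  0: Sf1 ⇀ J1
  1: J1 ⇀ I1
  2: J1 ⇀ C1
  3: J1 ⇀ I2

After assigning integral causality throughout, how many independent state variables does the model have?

#0 stroke at Sf1  (Sf1 (Sf) sets flow on bond)
#1 stroke at I1  (I1: I, integral causality)
#2 stroke at J1  (C1 integral (e out))
#3 stroke at I2  (J1: bond 2 brought effort, rest push out)

3  (C1, I1, I2 all integral)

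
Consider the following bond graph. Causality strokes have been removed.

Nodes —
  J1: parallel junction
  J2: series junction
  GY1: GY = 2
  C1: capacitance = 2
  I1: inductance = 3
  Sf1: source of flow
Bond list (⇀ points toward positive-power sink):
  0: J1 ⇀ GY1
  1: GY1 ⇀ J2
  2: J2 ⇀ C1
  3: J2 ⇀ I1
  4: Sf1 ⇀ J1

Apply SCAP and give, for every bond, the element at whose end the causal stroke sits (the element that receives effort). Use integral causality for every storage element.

b4 →Sf1  (Sf1: flow source, stroke at near end)
b0 →J1  (J1 needs exactly one e-in)
b1 →J2  (GY1 both-in/both-out from 0)
b2 →J2  (C1 integral (e out))
b3 →I1  (J2: last free bond brings flow in)

#0 stroke at J1
#1 stroke at J2
#2 stroke at J2
#3 stroke at I1
#4 stroke at Sf1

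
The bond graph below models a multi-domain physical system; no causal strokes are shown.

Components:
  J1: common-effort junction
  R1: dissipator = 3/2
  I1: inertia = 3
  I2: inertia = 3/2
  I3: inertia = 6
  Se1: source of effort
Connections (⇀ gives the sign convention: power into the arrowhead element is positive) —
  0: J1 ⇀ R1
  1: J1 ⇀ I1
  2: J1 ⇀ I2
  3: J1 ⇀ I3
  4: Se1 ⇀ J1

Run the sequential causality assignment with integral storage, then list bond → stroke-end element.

bond 4 |J1  (source Se1 imposes e)
bond 0 |R1  (0-jn J1 has e-setter on 4)
bond 1 |I1  (J1: bond 4 brought effort, rest push out)
bond 2 |I2  (J1: bond 4 brought effort, rest push out)
bond 3 |I3  (common-e at J1 fixed by 4)

#0 stroke at R1
#1 stroke at I1
#2 stroke at I2
#3 stroke at I3
#4 stroke at J1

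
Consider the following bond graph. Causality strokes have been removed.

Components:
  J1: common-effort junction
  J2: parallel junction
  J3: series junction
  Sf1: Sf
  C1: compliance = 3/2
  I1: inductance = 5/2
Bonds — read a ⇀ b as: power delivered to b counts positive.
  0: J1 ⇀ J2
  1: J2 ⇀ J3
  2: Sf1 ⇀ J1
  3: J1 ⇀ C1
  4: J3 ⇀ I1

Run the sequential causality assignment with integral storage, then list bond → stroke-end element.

#2 →Sf1  (Sf1 fixes flow; stroke at Sf1)
#3 →J1  (C1 integral (e out))
#0 →J2  (common-e at J1 fixed by 3)
#1 →J3  (0-jn J2 has e-setter on 0)
#4 →I1  (closing 1-jn rule on J3)

β0 |J2
β1 |J3
β2 |Sf1
β3 |J1
β4 |I1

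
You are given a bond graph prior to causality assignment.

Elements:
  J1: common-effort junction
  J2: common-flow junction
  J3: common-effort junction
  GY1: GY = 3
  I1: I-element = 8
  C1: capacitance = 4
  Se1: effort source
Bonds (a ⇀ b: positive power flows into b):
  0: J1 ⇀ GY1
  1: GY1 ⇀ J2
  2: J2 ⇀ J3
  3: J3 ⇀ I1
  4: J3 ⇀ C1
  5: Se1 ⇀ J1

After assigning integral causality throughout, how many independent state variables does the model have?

2  (C1, I1 all integral)

β5 →J1  (Se1 fixes effort; stroke away)
β0 →GY1  (0-jn J1 has e-setter on 5)
β1 →GY1  (GY GY1: same side as bond 0)
β2 →J2  (common-f at J2 fixed by 1)
β3 →I1  (prefer integral on I1)
β4 →J3  (J3: last free bond brings effort in)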